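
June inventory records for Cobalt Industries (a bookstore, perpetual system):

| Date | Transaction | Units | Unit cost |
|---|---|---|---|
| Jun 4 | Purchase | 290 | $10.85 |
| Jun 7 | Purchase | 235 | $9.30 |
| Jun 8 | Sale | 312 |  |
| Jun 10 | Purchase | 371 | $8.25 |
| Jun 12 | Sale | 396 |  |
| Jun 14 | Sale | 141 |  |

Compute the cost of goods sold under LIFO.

Jun 8, 312 sold [LIFO — newest first]: 235 @ $9.30 + 77 @ $10.85 = $3,020.95
Jun 12, 396 sold [LIFO — newest first]: 371 @ $8.25 + 25 @ $10.85 = $3,332.00
Jun 14, 141 sold [LIFO — newest first]: 141 @ $10.85 = $1,529.85
Total COGS = $3,020.95 + $3,332.00 + $1,529.85 = $7,882.80
Ending inventory: 47 @ $10.85 = $509.95
Check: goods available $8,392.75 = COGS $7,882.80 + ending $509.95

COGS = $7,882.80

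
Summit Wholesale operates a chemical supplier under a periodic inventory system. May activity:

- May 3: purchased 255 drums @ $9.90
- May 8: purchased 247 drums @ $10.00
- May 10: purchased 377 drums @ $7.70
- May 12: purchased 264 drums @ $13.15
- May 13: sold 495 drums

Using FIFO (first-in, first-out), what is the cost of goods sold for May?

May 13, 495 sold [FIFO — oldest first]: 255 @ $9.90 + 240 @ $10.00 = $4,924.50
Ending inventory: 7 @ $10.00 + 377 @ $7.70 + 264 @ $13.15 = $6,444.50

COGS = $4,924.50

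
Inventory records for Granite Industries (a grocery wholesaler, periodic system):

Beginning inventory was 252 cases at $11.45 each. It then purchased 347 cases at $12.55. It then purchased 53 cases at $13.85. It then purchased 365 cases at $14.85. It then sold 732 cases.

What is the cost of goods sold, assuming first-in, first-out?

Sale 1 (732) [FIFO — oldest first]: 252 @ $11.45 + 347 @ $12.55 + 53 @ $13.85 + 80 @ $14.85 = $9,162.30
Ending inventory: 285 @ $14.85 = $4,232.25
Check: goods available $13,394.55 = COGS $9,162.30 + ending $4,232.25

COGS = $9,162.30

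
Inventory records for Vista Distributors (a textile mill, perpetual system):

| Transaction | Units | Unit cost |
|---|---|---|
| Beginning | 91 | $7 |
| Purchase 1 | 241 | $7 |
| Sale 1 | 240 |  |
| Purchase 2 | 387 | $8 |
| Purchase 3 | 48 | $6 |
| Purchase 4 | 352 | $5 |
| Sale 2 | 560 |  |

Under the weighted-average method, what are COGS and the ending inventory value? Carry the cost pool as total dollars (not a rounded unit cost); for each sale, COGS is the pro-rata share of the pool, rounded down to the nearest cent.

COGS = $5,367.46; ending inventory = $2,100.54

After Beginning: 91 on hand, pool $637.00 (≈ $7.0000 each)
After Purchase 1: 332 on hand, pool $2,324.00 (≈ $7.0000 each)
Sale 1, sell 240: 240/332 × $2,324.00 → $1,680.00
After Purchase 2: 479 on hand, pool $3,740.00 (≈ $7.8079 each)
After Purchase 3: 527 on hand, pool $4,028.00 (≈ $7.6433 each)
After Purchase 4: 879 on hand, pool $5,788.00 (≈ $6.5848 each)
Sale 2, sell 560: 560/879 × $5,788.00 → $3,687.46
Total COGS = $1,680.00 + $3,687.46 = $5,367.46
Ending inventory (cost pool remaining) = $2,100.54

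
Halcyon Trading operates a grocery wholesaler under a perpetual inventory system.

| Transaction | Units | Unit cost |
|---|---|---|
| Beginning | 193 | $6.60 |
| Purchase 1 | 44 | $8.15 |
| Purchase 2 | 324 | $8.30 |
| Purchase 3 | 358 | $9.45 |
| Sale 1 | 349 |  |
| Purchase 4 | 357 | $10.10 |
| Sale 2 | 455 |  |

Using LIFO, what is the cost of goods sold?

Sale 1 (349) [LIFO — newest first]: 349 @ $9.45 = $3,298.05
Sale 2 (455) [LIFO — newest first]: 357 @ $10.10 + 9 @ $9.45 + 89 @ $8.30 = $4,429.45
Total COGS = $3,298.05 + $4,429.45 = $7,727.50
Ending inventory: 193 @ $6.60 + 44 @ $8.15 + 235 @ $8.30 = $3,582.90

COGS = $7,727.50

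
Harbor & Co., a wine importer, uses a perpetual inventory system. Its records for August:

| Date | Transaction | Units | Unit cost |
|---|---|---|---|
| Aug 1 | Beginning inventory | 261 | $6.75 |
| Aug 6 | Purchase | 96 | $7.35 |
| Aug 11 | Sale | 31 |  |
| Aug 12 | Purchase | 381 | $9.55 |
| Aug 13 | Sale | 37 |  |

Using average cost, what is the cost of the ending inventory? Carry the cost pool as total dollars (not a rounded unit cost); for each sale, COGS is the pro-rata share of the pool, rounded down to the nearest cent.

After Aug 1: 261 on hand, pool $1,761.75 (≈ $6.7500 each)
After Aug 6: 357 on hand, pool $2,467.35 (≈ $6.9113 each)
Aug 11, sell 31: 31/357 × $2,467.35 → $214.25
After Aug 12: 707 on hand, pool $5,891.65 (≈ $8.3333 each)
Aug 13, sell 37: 37/707 × $5,891.65 → $308.33
Total COGS = $214.25 + $308.33 = $522.58
Ending inventory (cost pool remaining) = $5,583.32

Ending inventory = $5,583.32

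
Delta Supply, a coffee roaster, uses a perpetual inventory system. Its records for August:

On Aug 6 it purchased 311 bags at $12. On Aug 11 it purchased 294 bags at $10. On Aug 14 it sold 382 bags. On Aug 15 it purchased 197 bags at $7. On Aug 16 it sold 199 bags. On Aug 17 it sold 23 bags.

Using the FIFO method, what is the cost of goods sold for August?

Aug 14, 382 sold [FIFO — oldest first]: 311 @ $12 + 71 @ $10 = $4,442
Aug 16, 199 sold [FIFO — oldest first]: 199 @ $10 = $1,990
Aug 17, 23 sold [FIFO — oldest first]: 23 @ $10 = $230
Total COGS = $4,442 + $1,990 + $230 = $6,662
Ending inventory: 1 @ $10 + 197 @ $7 = $1,389

COGS = $6,662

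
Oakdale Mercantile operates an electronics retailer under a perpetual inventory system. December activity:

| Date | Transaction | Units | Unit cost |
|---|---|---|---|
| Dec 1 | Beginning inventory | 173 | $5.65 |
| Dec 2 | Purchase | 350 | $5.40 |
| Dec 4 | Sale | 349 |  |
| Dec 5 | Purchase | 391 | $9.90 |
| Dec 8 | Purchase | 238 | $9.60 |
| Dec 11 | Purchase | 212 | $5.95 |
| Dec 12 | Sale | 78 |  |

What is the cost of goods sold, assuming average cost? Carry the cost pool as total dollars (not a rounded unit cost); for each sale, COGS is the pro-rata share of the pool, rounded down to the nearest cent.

After Dec 1: 173 on hand, pool $977.45 (≈ $5.6500 each)
After Dec 2: 523 on hand, pool $2,867.45 (≈ $5.4827 each)
Dec 4, sell 349: 349/523 × $2,867.45 → $1,913.46
After Dec 5: 565 on hand, pool $4,824.89 (≈ $8.5396 each)
After Dec 8: 803 on hand, pool $7,109.69 (≈ $8.8539 each)
After Dec 11: 1015 on hand, pool $8,371.09 (≈ $8.2474 each)
Dec 12, sell 78: 78/1015 × $8,371.09 → $643.29
Total COGS = $1,913.46 + $643.29 = $2,556.75
Ending inventory (cost pool remaining) = $7,727.80

COGS = $2,556.75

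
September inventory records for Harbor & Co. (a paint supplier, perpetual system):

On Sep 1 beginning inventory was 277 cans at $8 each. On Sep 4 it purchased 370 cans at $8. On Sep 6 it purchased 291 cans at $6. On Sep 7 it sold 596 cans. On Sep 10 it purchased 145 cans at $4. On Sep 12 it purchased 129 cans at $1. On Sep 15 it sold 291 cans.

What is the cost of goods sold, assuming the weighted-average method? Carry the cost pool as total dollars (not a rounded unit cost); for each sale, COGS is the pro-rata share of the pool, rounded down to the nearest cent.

After Sep 1: 277 on hand, pool $2,216.00 (≈ $8.0000 each)
After Sep 4: 647 on hand, pool $5,176.00 (≈ $8.0000 each)
After Sep 6: 938 on hand, pool $6,922.00 (≈ $7.3795 each)
Sep 7, sell 596: 596/938 × $6,922.00 → $4,398.20
After Sep 10: 487 on hand, pool $3,103.80 (≈ $6.3733 each)
After Sep 12: 616 on hand, pool $3,232.80 (≈ $5.2481 each)
Sep 15, sell 291: 291/616 × $3,232.80 → $1,527.18
Total COGS = $4,398.20 + $1,527.18 = $5,925.38
Ending inventory (cost pool remaining) = $1,705.62

COGS = $5,925.38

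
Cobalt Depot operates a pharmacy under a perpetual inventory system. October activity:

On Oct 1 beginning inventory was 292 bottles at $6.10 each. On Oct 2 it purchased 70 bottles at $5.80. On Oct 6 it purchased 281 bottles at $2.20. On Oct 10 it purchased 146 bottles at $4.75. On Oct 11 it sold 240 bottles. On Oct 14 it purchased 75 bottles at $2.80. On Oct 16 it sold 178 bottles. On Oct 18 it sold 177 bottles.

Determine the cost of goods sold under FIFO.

COGS = $2,699.80

Oct 11, 240 sold [FIFO — oldest first]: 240 @ $6.10 = $1,464.00
Oct 16, 178 sold [FIFO — oldest first]: 52 @ $6.10 + 70 @ $5.80 + 56 @ $2.20 = $846.40
Oct 18, 177 sold [FIFO — oldest first]: 177 @ $2.20 = $389.40
Total COGS = $1,464.00 + $846.40 + $389.40 = $2,699.80
Ending inventory: 48 @ $2.20 + 146 @ $4.75 + 75 @ $2.80 = $1,009.10
Check: goods available $3,708.90 = COGS $2,699.80 + ending $1,009.10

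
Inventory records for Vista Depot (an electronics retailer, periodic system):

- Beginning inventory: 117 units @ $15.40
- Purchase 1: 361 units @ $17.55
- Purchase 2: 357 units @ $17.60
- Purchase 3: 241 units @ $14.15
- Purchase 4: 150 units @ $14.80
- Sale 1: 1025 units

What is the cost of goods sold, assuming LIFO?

COGS = $16,774.70

Sale 1 (1025) [LIFO — newest first]: 150 @ $14.80 + 241 @ $14.15 + 357 @ $17.60 + 277 @ $17.55 = $16,774.70
Ending inventory: 117 @ $15.40 + 84 @ $17.55 = $3,276.00
Check: goods available $20,050.70 = COGS $16,774.70 + ending $3,276.00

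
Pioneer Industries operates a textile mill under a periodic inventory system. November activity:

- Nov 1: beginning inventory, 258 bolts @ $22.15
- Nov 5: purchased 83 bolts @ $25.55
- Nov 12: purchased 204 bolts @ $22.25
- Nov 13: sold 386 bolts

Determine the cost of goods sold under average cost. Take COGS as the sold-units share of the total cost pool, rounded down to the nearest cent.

COGS = $8,764.21

Nov 13, sell 386: 386/545 × $12,374.35 → $8,764.21
Ending inventory (cost pool remaining) = $3,610.14
Check: goods available $12,374.35 = COGS $8,764.21 + ending $3,610.14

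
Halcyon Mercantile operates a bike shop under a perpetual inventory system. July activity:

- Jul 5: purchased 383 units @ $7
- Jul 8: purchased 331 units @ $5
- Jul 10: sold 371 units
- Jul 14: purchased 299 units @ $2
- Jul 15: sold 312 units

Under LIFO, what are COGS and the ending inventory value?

Jul 10, 371 sold [LIFO — newest first]: 331 @ $5 + 40 @ $7 = $1,935
Jul 15, 312 sold [LIFO — newest first]: 299 @ $2 + 13 @ $7 = $689
Total COGS = $1,935 + $689 = $2,624
Ending inventory: 330 @ $7 = $2,310

COGS = $2,624; ending inventory = $2,310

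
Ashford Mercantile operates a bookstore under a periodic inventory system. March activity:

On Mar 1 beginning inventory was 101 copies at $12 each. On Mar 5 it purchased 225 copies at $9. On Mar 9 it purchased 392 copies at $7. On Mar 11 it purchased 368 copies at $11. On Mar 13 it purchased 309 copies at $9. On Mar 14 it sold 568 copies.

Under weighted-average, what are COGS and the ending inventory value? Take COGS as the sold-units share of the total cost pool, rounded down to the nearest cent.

COGS = $5,215.82; ending inventory = $7,594.18

Mar 14, sell 568: 568/1395 × $12,810.00 → $5,215.82
Ending inventory (cost pool remaining) = $7,594.18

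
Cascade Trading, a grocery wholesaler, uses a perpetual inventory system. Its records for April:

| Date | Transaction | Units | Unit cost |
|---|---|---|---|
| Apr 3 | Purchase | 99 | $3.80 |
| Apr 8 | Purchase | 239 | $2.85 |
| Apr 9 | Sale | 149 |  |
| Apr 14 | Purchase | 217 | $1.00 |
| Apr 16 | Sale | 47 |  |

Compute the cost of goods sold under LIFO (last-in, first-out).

COGS = $471.65

Apr 9, 149 sold [LIFO — newest first]: 149 @ $2.85 = $424.65
Apr 16, 47 sold [LIFO — newest first]: 47 @ $1.00 = $47.00
Total COGS = $424.65 + $47.00 = $471.65
Ending inventory: 99 @ $3.80 + 90 @ $2.85 + 170 @ $1.00 = $802.70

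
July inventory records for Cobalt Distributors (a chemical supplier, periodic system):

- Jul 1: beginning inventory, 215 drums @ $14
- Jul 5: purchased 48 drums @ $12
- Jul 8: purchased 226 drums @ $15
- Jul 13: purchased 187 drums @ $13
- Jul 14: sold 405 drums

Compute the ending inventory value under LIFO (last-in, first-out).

Ending inventory = $3,706

Jul 14, 405 sold [LIFO — newest first]: 187 @ $13 + 218 @ $15 = $5,701
Ending inventory: 215 @ $14 + 48 @ $12 + 8 @ $15 = $3,706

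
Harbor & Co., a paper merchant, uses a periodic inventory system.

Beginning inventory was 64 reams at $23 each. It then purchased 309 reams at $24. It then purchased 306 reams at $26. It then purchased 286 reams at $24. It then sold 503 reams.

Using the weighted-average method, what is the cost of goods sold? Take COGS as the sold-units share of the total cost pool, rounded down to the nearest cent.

COGS = $12,357.64

Sale 1, sell 503: 503/965 × $23,708.00 → $12,357.64
Ending inventory (cost pool remaining) = $11,350.36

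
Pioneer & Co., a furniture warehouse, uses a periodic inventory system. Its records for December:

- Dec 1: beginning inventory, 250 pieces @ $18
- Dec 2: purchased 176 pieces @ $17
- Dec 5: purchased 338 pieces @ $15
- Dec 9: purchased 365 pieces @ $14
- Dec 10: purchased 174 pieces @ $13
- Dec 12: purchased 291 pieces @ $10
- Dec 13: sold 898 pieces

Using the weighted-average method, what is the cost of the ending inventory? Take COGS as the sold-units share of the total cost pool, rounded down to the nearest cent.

Ending inventory = $9,974.55

Dec 13, sell 898: 898/1594 × $22,844.00 → $12,869.45
Ending inventory (cost pool remaining) = $9,974.55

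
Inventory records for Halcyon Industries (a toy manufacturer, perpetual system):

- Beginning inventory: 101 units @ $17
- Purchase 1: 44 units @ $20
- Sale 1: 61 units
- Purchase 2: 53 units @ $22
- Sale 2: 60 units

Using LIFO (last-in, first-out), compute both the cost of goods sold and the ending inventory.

COGS = $2,454; ending inventory = $1,309

Sale 1 (61) [LIFO — newest first]: 44 @ $20 + 17 @ $17 = $1,169
Sale 2 (60) [LIFO — newest first]: 53 @ $22 + 7 @ $17 = $1,285
Total COGS = $1,169 + $1,285 = $2,454
Ending inventory: 77 @ $17 = $1,309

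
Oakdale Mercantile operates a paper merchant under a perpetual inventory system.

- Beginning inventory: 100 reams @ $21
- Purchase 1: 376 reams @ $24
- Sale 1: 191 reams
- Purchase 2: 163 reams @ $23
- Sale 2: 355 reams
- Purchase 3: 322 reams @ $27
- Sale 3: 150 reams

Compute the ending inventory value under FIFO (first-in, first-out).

Ending inventory = $7,155

Sale 1 (191) [FIFO — oldest first]: 100 @ $21 + 91 @ $24 = $4,284
Sale 2 (355) [FIFO — oldest first]: 285 @ $24 + 70 @ $23 = $8,450
Sale 3 (150) [FIFO — oldest first]: 93 @ $23 + 57 @ $27 = $3,678
Total COGS = $4,284 + $8,450 + $3,678 = $16,412
Ending inventory: 265 @ $27 = $7,155
Check: goods available $23,567 = COGS $16,412 + ending $7,155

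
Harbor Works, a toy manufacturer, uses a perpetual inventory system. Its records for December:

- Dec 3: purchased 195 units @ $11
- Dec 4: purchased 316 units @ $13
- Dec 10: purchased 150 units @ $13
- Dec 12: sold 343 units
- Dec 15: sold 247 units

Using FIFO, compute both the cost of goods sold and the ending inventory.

COGS = $7,280; ending inventory = $923

Dec 12, 343 sold [FIFO — oldest first]: 195 @ $11 + 148 @ $13 = $4,069
Dec 15, 247 sold [FIFO — oldest first]: 168 @ $13 + 79 @ $13 = $3,211
Total COGS = $4,069 + $3,211 = $7,280
Ending inventory: 71 @ $13 = $923
Check: goods available $8,203 = COGS $7,280 + ending $923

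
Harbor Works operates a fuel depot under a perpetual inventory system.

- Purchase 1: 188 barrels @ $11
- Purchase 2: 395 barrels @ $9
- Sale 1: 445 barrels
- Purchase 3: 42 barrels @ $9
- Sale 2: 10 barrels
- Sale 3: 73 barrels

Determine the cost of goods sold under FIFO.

COGS = $5,128

Sale 1 (445) [FIFO — oldest first]: 188 @ $11 + 257 @ $9 = $4,381
Sale 2 (10) [FIFO — oldest first]: 10 @ $9 = $90
Sale 3 (73) [FIFO — oldest first]: 73 @ $9 = $657
Total COGS = $4,381 + $90 + $657 = $5,128
Ending inventory: 55 @ $9 + 42 @ $9 = $873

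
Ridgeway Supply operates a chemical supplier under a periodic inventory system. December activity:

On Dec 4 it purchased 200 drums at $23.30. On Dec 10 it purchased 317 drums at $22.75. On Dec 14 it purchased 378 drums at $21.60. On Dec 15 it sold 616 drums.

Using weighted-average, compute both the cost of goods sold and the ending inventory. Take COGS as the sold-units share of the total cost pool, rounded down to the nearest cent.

Dec 15, sell 616: 616/895 × $20,036.55 → $13,790.51
Ending inventory (cost pool remaining) = $6,246.04
Check: goods available $20,036.55 = COGS $13,790.51 + ending $6,246.04

COGS = $13,790.51; ending inventory = $6,246.04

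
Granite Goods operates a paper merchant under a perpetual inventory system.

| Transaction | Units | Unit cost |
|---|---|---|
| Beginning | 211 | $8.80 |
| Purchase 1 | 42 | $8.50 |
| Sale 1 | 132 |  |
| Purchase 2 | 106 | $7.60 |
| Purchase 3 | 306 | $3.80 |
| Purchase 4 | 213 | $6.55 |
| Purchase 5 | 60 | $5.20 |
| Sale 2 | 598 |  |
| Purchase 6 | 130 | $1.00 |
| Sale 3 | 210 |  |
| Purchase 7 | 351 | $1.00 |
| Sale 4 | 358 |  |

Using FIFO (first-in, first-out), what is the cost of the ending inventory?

Sale 1 (132) [FIFO — oldest first]: 132 @ $8.80 = $1,161.60
Sale 2 (598) [FIFO — oldest first]: 79 @ $8.80 + 42 @ $8.50 + 106 @ $7.60 + 306 @ $3.80 + 65 @ $6.55 = $3,446.35
Sale 3 (210) [FIFO — oldest first]: 148 @ $6.55 + 60 @ $5.20 + 2 @ $1.00 = $1,283.40
Sale 4 (358) [FIFO — oldest first]: 128 @ $1.00 + 230 @ $1.00 = $358.00
Total COGS = $1,161.60 + $3,446.35 + $1,283.40 + $358.00 = $6,249.35
Ending inventory: 121 @ $1.00 = $121.00
Check: goods available $6,370.35 = COGS $6,249.35 + ending $121.00

Ending inventory = $121.00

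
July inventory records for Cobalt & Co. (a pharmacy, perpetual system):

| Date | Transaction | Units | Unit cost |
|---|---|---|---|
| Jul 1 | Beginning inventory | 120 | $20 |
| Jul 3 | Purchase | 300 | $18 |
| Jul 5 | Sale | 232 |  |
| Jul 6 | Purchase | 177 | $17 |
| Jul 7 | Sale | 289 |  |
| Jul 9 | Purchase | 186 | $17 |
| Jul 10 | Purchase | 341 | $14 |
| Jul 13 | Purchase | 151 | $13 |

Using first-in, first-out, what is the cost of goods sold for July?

COGS = $9,517

Jul 5, 232 sold [FIFO — oldest first]: 120 @ $20 + 112 @ $18 = $4,416
Jul 7, 289 sold [FIFO — oldest first]: 188 @ $18 + 101 @ $17 = $5,101
Total COGS = $4,416 + $5,101 = $9,517
Ending inventory: 76 @ $17 + 186 @ $17 + 341 @ $14 + 151 @ $13 = $11,191
Check: goods available $20,708 = COGS $9,517 + ending $11,191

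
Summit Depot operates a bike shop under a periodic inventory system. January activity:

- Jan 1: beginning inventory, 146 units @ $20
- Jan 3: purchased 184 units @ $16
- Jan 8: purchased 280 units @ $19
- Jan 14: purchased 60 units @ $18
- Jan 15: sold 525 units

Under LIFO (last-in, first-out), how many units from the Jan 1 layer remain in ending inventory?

145

Jan 15, 525 sold [LIFO — newest first]: 60 @ $18 + 280 @ $19 + 184 @ $16 + 1 @ $20 = $9,364
Ending inventory: 145 @ $20 = $2,900
Check: goods available $12,264 = COGS $9,364 + ending $2,900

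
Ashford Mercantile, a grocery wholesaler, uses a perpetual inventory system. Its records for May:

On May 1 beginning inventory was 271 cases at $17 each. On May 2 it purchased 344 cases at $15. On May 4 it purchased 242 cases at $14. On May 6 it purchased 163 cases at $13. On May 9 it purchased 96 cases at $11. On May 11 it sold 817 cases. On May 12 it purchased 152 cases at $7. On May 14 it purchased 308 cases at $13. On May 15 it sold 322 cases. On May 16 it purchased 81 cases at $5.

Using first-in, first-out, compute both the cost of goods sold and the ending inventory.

COGS = $16,491; ending inventory = $5,312

May 11, 817 sold [FIFO — oldest first]: 271 @ $17 + 344 @ $15 + 202 @ $14 = $12,595
May 15, 322 sold [FIFO — oldest first]: 40 @ $14 + 163 @ $13 + 96 @ $11 + 23 @ $7 = $3,896
Total COGS = $12,595 + $3,896 = $16,491
Ending inventory: 129 @ $7 + 308 @ $13 + 81 @ $5 = $5,312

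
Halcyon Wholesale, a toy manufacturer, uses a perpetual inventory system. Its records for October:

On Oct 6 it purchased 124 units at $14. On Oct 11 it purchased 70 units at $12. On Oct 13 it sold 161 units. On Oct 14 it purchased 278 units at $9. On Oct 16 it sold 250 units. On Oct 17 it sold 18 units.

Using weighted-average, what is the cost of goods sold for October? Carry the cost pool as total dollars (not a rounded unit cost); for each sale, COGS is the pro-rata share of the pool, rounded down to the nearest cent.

After Oct 6: 124 on hand, pool $1,736.00 (≈ $14.0000 each)
After Oct 11: 194 on hand, pool $2,576.00 (≈ $13.2784 each)
Oct 13, sell 161: 161/194 × $2,576.00 → $2,137.81
After Oct 14: 311 on hand, pool $2,940.19 (≈ $9.4540 each)
Oct 16, sell 250: 250/311 × $2,940.19 → $2,363.49
Oct 17, sell 18: 18/61 × $576.70 → $170.17
Total COGS = $2,137.81 + $2,363.49 + $170.17 = $4,671.47
Ending inventory (cost pool remaining) = $406.53
Check: goods available $5,078.00 = COGS $4,671.47 + ending $406.53

COGS = $4,671.47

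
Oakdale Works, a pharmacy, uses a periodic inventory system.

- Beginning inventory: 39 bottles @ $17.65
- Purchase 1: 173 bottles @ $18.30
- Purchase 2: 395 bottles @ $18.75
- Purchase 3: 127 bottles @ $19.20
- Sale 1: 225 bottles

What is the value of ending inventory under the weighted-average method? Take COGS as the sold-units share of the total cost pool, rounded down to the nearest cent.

Sale 1, sell 225: 225/734 × $13,698.90 → $4,199.25
Ending inventory (cost pool remaining) = $9,499.65
Check: goods available $13,698.90 = COGS $4,199.25 + ending $9,499.65

Ending inventory = $9,499.65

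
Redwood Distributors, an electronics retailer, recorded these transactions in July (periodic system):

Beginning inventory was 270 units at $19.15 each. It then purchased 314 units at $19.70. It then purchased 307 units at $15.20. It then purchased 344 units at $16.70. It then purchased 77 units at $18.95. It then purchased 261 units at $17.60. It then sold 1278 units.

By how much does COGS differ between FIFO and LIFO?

$425.10

FIFO COGS: 270 @ $19.15 + 314 @ $19.70 + 307 @ $15.20 + 344 @ $16.70 + 43 @ $18.95 = $22,582.35
LIFO COGS: 261 @ $17.60 + 77 @ $18.95 + 344 @ $16.70 + 307 @ $15.20 + 289 @ $19.70 = $22,157.25
Difference = |$22,582.35 − $22,157.25| = $425.10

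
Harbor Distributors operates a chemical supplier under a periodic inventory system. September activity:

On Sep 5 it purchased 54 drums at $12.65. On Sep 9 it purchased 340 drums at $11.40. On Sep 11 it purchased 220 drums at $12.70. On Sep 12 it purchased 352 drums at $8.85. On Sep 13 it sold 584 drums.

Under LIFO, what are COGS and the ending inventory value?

COGS = $6,046.00; ending inventory = $4,422.30

Sep 13, 584 sold [LIFO — newest first]: 352 @ $8.85 + 220 @ $12.70 + 12 @ $11.40 = $6,046.00
Ending inventory: 54 @ $12.65 + 328 @ $11.40 = $4,422.30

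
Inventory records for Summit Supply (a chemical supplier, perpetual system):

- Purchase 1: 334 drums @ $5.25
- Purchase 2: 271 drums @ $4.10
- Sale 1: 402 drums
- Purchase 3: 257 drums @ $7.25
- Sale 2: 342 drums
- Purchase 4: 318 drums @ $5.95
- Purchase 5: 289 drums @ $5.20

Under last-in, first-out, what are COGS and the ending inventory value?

COGS = $4,108.35; ending inventory = $4,014.40

Sale 1 (402) [LIFO — newest first]: 271 @ $4.10 + 131 @ $5.25 = $1,798.85
Sale 2 (342) [LIFO — newest first]: 257 @ $7.25 + 85 @ $5.25 = $2,309.50
Total COGS = $1,798.85 + $2,309.50 = $4,108.35
Ending inventory: 118 @ $5.25 + 318 @ $5.95 + 289 @ $5.20 = $4,014.40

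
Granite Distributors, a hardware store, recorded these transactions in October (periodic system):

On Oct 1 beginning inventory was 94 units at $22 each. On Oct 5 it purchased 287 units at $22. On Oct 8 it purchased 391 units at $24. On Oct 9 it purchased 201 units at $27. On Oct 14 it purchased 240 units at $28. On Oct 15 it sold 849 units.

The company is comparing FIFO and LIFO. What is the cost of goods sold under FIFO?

COGS = $19,845

FIFO COGS: 94 @ $22 + 287 @ $22 + 391 @ $24 + 77 @ $27 = $19,845
LIFO COGS: 240 @ $28 + 201 @ $27 + 391 @ $24 + 17 @ $22 = $21,905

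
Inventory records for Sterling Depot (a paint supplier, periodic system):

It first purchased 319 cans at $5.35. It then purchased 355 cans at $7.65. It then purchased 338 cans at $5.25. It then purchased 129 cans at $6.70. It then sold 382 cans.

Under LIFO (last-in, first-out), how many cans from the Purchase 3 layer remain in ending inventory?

85

Sale 1 (382) [LIFO — newest first]: 129 @ $6.70 + 253 @ $5.25 = $2,192.55
Ending inventory: 319 @ $5.35 + 355 @ $7.65 + 85 @ $5.25 = $4,868.65
Check: goods available $7,061.20 = COGS $2,192.55 + ending $4,868.65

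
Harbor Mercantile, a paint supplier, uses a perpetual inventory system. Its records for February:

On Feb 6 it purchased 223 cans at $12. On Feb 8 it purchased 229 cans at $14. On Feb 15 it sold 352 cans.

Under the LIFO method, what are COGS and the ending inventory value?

COGS = $4,682; ending inventory = $1,200

Feb 15, 352 sold [LIFO — newest first]: 229 @ $14 + 123 @ $12 = $4,682
Ending inventory: 100 @ $12 = $1,200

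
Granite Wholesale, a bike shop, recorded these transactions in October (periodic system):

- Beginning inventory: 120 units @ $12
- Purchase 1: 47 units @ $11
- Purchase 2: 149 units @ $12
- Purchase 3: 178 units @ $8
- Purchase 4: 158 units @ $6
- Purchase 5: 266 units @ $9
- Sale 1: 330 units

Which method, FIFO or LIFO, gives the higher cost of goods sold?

FIFO COGS: 120 @ $12 + 47 @ $11 + 149 @ $12 + 14 @ $8 = $3,857
LIFO COGS: 266 @ $9 + 64 @ $6 = $2,778

FIFO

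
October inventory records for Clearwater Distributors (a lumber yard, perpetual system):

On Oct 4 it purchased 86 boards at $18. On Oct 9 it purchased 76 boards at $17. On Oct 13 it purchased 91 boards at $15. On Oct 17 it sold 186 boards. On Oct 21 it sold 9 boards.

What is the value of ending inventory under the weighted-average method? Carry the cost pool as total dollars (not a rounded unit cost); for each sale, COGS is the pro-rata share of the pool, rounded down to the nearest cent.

Ending inventory = $964.00

After Oct 4: 86 on hand, pool $1,548.00 (≈ $18.0000 each)
After Oct 9: 162 on hand, pool $2,840.00 (≈ $17.5309 each)
After Oct 13: 253 on hand, pool $4,205.00 (≈ $16.6206 each)
Oct 17, sell 186: 186/253 × $4,205.00 → $3,091.42
Oct 21, sell 9: 9/67 × $1,113.58 → $149.58
Total COGS = $3,091.42 + $149.58 = $3,241.00
Ending inventory (cost pool remaining) = $964.00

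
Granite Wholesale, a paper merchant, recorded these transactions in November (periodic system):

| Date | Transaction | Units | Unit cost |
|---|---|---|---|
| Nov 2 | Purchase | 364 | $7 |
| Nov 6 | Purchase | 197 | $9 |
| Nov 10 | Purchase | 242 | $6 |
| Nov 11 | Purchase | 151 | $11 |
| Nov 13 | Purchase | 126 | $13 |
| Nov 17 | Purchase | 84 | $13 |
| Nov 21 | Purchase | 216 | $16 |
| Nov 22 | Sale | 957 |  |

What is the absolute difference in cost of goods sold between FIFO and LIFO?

FIFO COGS: 364 @ $7 + 197 @ $9 + 242 @ $6 + 151 @ $11 + 3 @ $13 = $7,473
LIFO COGS: 216 @ $16 + 84 @ $13 + 126 @ $13 + 151 @ $11 + 242 @ $6 + 138 @ $9 = $10,541
Difference = |$7,473 − $10,541| = $3,068

$3,068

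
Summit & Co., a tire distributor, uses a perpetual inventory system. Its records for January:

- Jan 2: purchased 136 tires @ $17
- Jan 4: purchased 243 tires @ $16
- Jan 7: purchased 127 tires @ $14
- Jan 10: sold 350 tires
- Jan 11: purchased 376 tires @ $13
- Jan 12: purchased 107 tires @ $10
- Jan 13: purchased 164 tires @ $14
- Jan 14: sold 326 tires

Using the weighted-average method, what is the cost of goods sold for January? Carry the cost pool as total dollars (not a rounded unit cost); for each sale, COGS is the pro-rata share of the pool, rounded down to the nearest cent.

COGS = $9,867.86

After Jan 2: 136 on hand, pool $2,312.00 (≈ $17.0000 each)
After Jan 4: 379 on hand, pool $6,200.00 (≈ $16.3588 each)
After Jan 7: 506 on hand, pool $7,978.00 (≈ $15.7668 each)
Jan 10, sell 350: 350/506 × $7,978.00 → $5,518.37
After Jan 11: 532 on hand, pool $7,347.63 (≈ $13.8113 each)
After Jan 12: 639 on hand, pool $8,417.63 (≈ $13.1731 each)
After Jan 13: 803 on hand, pool $10,713.63 (≈ $13.3420 each)
Jan 14, sell 326: 326/803 × $10,713.63 → $4,349.49
Total COGS = $5,518.37 + $4,349.49 = $9,867.86
Ending inventory (cost pool remaining) = $6,364.14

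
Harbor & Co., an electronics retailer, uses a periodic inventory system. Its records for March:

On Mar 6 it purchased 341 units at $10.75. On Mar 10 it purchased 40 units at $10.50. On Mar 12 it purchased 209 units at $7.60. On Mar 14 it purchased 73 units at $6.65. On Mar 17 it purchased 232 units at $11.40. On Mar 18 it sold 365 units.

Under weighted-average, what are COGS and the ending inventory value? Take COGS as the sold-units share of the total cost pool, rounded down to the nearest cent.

Mar 18, sell 365: 365/895 × $8,804.40 → $3,590.62
Ending inventory (cost pool remaining) = $5,213.78

COGS = $3,590.62; ending inventory = $5,213.78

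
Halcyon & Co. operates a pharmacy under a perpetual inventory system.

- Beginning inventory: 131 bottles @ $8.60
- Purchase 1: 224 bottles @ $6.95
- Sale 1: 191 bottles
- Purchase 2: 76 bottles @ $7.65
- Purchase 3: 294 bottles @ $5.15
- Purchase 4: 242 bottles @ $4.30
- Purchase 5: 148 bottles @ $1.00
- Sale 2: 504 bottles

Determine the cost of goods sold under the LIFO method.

Sale 1 (191) [LIFO — newest first]: 191 @ $6.95 = $1,327.45
Sale 2 (504) [LIFO — newest first]: 148 @ $1.00 + 242 @ $4.30 + 114 @ $5.15 = $1,775.70
Total COGS = $1,327.45 + $1,775.70 = $3,103.15
Ending inventory: 131 @ $8.60 + 33 @ $6.95 + 76 @ $7.65 + 180 @ $5.15 = $2,864.35

COGS = $3,103.15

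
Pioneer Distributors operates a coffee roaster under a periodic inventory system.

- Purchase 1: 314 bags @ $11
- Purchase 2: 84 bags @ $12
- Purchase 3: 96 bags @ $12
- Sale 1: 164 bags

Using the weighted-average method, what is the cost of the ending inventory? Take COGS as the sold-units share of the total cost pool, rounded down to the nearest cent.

Sale 1, sell 164: 164/494 × $5,614.00 → $1,863.75
Ending inventory (cost pool remaining) = $3,750.25

Ending inventory = $3,750.25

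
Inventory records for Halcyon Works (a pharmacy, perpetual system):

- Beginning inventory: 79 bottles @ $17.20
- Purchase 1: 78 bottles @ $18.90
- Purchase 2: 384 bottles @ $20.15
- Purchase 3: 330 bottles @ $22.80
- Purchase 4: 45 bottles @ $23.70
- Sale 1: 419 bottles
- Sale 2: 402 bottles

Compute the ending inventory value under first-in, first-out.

Sale 1 (419) [FIFO — oldest first]: 79 @ $17.20 + 78 @ $18.90 + 262 @ $20.15 = $8,112.30
Sale 2 (402) [FIFO — oldest first]: 122 @ $20.15 + 280 @ $22.80 = $8,842.30
Total COGS = $8,112.30 + $8,842.30 = $16,954.60
Ending inventory: 50 @ $22.80 + 45 @ $23.70 = $2,206.50

Ending inventory = $2,206.50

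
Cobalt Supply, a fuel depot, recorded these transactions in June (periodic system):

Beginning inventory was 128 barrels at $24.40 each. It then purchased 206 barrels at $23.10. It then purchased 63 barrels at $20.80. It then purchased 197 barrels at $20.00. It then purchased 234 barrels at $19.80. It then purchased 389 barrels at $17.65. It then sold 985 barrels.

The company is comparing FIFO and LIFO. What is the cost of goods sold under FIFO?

COGS = $20,536.45

FIFO COGS: 128 @ $24.40 + 206 @ $23.10 + 63 @ $20.80 + 197 @ $20.00 + 234 @ $19.80 + 157 @ $17.65 = $20,536.45
LIFO COGS: 389 @ $17.65 + 234 @ $19.80 + 197 @ $20.00 + 63 @ $20.80 + 102 @ $23.10 = $19,105.65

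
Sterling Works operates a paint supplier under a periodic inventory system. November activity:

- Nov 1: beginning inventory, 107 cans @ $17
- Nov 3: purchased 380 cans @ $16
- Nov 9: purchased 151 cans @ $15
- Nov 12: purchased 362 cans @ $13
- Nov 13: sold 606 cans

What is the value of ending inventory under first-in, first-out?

Ending inventory = $5,186

Nov 13, 606 sold [FIFO — oldest first]: 107 @ $17 + 380 @ $16 + 119 @ $15 = $9,684
Ending inventory: 32 @ $15 + 362 @ $13 = $5,186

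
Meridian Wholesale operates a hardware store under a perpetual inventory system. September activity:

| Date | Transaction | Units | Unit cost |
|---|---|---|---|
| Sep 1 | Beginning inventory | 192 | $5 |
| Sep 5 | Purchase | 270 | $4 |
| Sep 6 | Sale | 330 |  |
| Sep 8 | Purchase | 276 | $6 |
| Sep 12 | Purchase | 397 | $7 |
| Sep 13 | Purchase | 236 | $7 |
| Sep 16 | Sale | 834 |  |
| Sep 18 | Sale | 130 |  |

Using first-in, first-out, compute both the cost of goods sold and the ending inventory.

COGS = $7,588; ending inventory = $539

Sep 6, 330 sold [FIFO — oldest first]: 192 @ $5 + 138 @ $4 = $1,512
Sep 16, 834 sold [FIFO — oldest first]: 132 @ $4 + 276 @ $6 + 397 @ $7 + 29 @ $7 = $5,166
Sep 18, 130 sold [FIFO — oldest first]: 130 @ $7 = $910
Total COGS = $1,512 + $5,166 + $910 = $7,588
Ending inventory: 77 @ $7 = $539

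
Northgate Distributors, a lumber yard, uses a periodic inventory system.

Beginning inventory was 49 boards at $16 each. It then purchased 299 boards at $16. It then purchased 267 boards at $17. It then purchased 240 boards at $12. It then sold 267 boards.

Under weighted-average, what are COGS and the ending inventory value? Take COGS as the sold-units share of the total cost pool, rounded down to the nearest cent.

COGS = $4,055.58; ending inventory = $8,931.42

Sale 1, sell 267: 267/855 × $12,987.00 → $4,055.58
Ending inventory (cost pool remaining) = $8,931.42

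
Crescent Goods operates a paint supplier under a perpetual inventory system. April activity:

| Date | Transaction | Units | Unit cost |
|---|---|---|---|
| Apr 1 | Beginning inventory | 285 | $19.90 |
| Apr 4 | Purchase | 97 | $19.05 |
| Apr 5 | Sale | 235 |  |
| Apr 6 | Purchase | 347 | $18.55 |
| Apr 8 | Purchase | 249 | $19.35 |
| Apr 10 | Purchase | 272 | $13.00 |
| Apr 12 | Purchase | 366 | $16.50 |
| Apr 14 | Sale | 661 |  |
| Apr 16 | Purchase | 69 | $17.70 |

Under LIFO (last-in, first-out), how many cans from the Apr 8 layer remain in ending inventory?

226

Apr 5, 235 sold [LIFO — newest first]: 97 @ $19.05 + 138 @ $19.90 = $4,594.05
Apr 14, 661 sold [LIFO — newest first]: 366 @ $16.50 + 272 @ $13.00 + 23 @ $19.35 = $10,020.05
Total COGS = $4,594.05 + $10,020.05 = $14,614.10
Ending inventory: 147 @ $19.90 + 347 @ $18.55 + 226 @ $19.35 + 69 @ $17.70 = $14,956.55
Check: goods available $29,570.65 = COGS $14,614.10 + ending $14,956.55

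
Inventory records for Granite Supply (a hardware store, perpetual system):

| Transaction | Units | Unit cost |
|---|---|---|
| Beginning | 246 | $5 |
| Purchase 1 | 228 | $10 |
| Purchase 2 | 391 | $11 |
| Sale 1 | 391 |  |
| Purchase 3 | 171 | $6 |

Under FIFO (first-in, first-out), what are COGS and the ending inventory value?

COGS = $2,680; ending inventory = $6,157

Sale 1 (391) [FIFO — oldest first]: 246 @ $5 + 145 @ $10 = $2,680
Ending inventory: 83 @ $10 + 391 @ $11 + 171 @ $6 = $6,157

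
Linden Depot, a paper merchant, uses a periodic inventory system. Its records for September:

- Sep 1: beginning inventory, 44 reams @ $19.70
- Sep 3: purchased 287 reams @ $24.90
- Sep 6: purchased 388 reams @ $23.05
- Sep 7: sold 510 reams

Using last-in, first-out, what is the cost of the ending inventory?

Ending inventory = $4,975.30

Sep 7, 510 sold [LIFO — newest first]: 388 @ $23.05 + 122 @ $24.90 = $11,981.20
Ending inventory: 44 @ $19.70 + 165 @ $24.90 = $4,975.30
Check: goods available $16,956.50 = COGS $11,981.20 + ending $4,975.30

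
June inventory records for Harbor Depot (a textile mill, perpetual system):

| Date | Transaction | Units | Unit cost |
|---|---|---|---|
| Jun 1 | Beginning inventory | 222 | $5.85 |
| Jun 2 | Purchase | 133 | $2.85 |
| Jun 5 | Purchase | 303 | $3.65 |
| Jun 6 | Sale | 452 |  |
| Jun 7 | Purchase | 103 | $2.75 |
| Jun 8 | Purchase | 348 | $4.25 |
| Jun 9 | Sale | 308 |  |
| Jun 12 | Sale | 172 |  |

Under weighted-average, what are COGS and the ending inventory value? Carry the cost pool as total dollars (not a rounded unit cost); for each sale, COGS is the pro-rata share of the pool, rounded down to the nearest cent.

After Jun 1: 222 on hand, pool $1,298.70 (≈ $5.8500 each)
After Jun 2: 355 on hand, pool $1,677.75 (≈ $4.7261 each)
After Jun 5: 658 on hand, pool $2,783.70 (≈ $4.2305 each)
Jun 6, sell 452: 452/658 × $2,783.70 → $1,912.20
After Jun 7: 309 on hand, pool $1,154.75 (≈ $3.7371 each)
After Jun 8: 657 on hand, pool $2,633.75 (≈ $4.0088 each)
Jun 9, sell 308: 308/657 × $2,633.75 → $1,234.69
Jun 12, sell 172: 172/349 × $1,399.06 → $689.50
Total COGS = $1,912.20 + $1,234.69 + $689.50 = $3,836.39
Ending inventory (cost pool remaining) = $709.56

COGS = $3,836.39; ending inventory = $709.56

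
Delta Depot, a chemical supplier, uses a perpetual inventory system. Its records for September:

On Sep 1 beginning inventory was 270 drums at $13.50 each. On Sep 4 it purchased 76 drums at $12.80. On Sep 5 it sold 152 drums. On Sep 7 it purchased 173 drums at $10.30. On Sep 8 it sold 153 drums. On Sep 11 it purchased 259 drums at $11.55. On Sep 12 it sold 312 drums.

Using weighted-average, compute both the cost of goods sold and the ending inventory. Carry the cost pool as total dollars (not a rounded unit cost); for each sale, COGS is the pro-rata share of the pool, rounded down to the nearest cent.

After Sep 1: 270 on hand, pool $3,645.00 (≈ $13.5000 each)
After Sep 4: 346 on hand, pool $4,617.80 (≈ $13.3462 each)
Sep 5, sell 152: 152/346 × $4,617.80 → $2,028.62
After Sep 7: 367 on hand, pool $4,371.08 (≈ $11.9103 each)
Sep 8, sell 153: 153/367 × $4,371.08 → $1,822.27
After Sep 11: 473 on hand, pool $5,540.26 (≈ $11.7130 each)
Sep 12, sell 312: 312/473 × $5,540.26 → $3,654.46
Total COGS = $2,028.62 + $1,822.27 + $3,654.46 = $7,505.35
Ending inventory (cost pool remaining) = $1,885.80
Check: goods available $9,391.15 = COGS $7,505.35 + ending $1,885.80

COGS = $7,505.35; ending inventory = $1,885.80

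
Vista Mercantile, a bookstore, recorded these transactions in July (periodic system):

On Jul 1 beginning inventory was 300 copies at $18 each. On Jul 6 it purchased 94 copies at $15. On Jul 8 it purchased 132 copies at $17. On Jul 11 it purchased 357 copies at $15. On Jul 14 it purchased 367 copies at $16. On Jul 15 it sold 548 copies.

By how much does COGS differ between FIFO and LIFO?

$797

FIFO COGS: 300 @ $18 + 94 @ $15 + 132 @ $17 + 22 @ $15 = $9,384
LIFO COGS: 367 @ $16 + 181 @ $15 = $8,587
Difference = |$9,384 − $8,587| = $797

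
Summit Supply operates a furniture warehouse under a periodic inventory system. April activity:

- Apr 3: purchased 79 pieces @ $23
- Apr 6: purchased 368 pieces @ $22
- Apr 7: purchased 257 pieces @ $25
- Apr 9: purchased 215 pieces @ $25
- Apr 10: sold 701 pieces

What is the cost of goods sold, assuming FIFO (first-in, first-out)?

Apr 10, 701 sold [FIFO — oldest first]: 79 @ $23 + 368 @ $22 + 254 @ $25 = $16,263
Ending inventory: 3 @ $25 + 215 @ $25 = $5,450

COGS = $16,263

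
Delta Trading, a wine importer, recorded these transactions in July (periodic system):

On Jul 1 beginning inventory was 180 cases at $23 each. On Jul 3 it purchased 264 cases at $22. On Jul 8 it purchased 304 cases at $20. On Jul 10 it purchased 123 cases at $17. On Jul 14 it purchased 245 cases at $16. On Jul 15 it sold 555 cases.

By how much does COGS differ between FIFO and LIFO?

$2,417

FIFO COGS: 180 @ $23 + 264 @ $22 + 111 @ $20 = $12,168
LIFO COGS: 245 @ $16 + 123 @ $17 + 187 @ $20 = $9,751
Difference = |$12,168 − $9,751| = $2,417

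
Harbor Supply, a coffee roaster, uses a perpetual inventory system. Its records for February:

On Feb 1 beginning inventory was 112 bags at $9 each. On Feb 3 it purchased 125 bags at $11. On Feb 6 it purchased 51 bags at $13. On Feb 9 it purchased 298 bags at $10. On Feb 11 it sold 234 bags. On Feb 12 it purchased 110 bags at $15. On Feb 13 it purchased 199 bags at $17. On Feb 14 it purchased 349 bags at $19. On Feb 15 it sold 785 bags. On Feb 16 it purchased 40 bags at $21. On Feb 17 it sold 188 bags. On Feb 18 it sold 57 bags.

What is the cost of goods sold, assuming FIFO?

Feb 11, 234 sold [FIFO — oldest first]: 112 @ $9 + 122 @ $11 = $2,350
Feb 15, 785 sold [FIFO — oldest first]: 3 @ $11 + 51 @ $13 + 298 @ $10 + 110 @ $15 + 199 @ $17 + 124 @ $19 = $11,065
Feb 17, 188 sold [FIFO — oldest first]: 188 @ $19 = $3,572
Feb 18, 57 sold [FIFO — oldest first]: 37 @ $19 + 20 @ $21 = $1,123
Total COGS = $2,350 + $11,065 + $3,572 + $1,123 = $18,110
Ending inventory: 20 @ $21 = $420

COGS = $18,110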